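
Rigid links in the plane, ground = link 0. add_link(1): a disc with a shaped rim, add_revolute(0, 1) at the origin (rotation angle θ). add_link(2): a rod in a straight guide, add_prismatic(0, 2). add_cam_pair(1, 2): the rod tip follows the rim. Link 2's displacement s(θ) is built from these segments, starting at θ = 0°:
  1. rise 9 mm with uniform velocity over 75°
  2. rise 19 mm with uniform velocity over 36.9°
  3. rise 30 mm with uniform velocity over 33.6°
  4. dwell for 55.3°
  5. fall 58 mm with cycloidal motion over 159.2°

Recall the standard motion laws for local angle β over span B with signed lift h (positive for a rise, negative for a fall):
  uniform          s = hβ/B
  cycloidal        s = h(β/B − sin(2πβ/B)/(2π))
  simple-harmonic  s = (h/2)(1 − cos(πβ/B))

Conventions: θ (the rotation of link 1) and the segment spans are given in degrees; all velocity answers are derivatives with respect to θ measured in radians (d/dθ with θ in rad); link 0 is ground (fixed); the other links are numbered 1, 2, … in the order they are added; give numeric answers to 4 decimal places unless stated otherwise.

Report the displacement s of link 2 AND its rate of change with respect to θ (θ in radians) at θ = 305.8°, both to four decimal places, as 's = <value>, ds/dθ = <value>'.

segment 1 (0° to 75°, uniform, h = 9) is passed completely: s = 0.0000 + (9) = 9.0000
segment 2 (75° to 111.9°, uniform, h = 19) is passed completely: s = 9.0000 + (19) = 28.0000
segment 3 (111.9° to 145.5°, uniform, h = 30) is passed completely: s = 28.0000 + (30) = 58.0000
segment 4 (145.5° to 200.8°, dwell): s unchanged at 58.0000
θ = 305.8° falls in segment 5 (200.8° to 360°, cycloidal, h = -58): β = 305.8 − 200.8 = 105°, B = 159.2°; Δs = -58·(0.6595 − sin(2π·0.6595)/(2π)) = -46.0337; s = 58.0000 − 46.0337 = 11.9663
velocity in seg [200.8°–360°] (cycloidal), θ in radians: β = 105° = 1.8326 rad, B = 159.2° = 2.7786 rad; ds/dθ = (h/B)(1 − cos(2πβ/B)) = ((-58)/2.7786)(1 − cos(2π·0.6595)) = -32.109025 mm/rad

s = 11.9663, ds/dθ = -32.1090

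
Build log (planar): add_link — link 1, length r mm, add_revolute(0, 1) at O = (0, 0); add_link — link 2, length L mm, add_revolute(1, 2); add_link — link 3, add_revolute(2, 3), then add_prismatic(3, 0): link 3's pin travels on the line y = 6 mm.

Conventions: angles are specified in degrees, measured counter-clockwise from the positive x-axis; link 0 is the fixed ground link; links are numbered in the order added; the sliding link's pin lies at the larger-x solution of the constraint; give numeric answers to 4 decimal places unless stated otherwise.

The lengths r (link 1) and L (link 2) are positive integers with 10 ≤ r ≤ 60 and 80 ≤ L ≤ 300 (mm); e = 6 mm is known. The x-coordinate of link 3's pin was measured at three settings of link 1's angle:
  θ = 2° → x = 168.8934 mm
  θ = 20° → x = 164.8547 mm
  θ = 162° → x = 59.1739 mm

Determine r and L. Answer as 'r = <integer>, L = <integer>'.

constraint per measurement: (x − r cos θ)² + (r sin θ − e)² = L²
subtracting the θ₁ and θ₂ equations cancels the r² and L² terms:
r = (x₁² − x₂²) / (2[(x₁cos θ₁ + e sin θ₁) − (x₂cos θ₂ + e sin θ₂)]) = 55.9993 → r = 56
L² = (x₁ − r cos θ₁)² + (r sin θ₁ − e)² = 12768.9905 → L = 113.0000 → L = 113
check at θ₃=162°: x = 59.1739 (printed 59.1739) ✓

r = 56, L = 113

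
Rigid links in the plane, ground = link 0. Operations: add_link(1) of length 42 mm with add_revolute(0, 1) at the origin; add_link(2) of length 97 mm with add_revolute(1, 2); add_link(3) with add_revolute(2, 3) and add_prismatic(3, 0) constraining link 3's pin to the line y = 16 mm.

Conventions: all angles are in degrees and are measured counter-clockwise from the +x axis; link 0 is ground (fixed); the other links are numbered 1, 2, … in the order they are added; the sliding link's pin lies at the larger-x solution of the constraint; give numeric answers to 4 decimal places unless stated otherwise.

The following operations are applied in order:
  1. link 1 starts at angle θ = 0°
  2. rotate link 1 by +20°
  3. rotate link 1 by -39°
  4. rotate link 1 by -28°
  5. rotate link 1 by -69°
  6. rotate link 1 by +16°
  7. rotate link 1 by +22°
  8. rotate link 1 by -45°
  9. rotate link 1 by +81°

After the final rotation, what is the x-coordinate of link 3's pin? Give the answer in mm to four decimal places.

geometry: r = 42 mm, L = 97 mm, e = 16 mm; θ starts at 0°
rotate link 1 by +20°: θ ← 0° +20° = 20°
rotate link 1 by -39°: θ ← 20° -39° = -19°
rotate link 1 by -28°: θ ← -19° -28° = -47°
rotate link 1 by -69°: θ ← -47° -69° = -116°
rotate link 1 by +16°: θ ← -116° +16° = -100°
rotate link 1 by +22°: θ ← -100° +22° = -78°
rotate link 1 by -45°: θ ← -78° -45° = -123°
rotate link 1 by +81°: θ ← -123° +81° = -42°
crank pin P = (r cos θ, r sin θ) = (31.212083, -28.103485)
h = r sin θ − e = -28.103485 − 16 = -44.103485
x = r cos θ + √(L² − h²) = 31.212083 + 86.393765 = 117.605847

117.6058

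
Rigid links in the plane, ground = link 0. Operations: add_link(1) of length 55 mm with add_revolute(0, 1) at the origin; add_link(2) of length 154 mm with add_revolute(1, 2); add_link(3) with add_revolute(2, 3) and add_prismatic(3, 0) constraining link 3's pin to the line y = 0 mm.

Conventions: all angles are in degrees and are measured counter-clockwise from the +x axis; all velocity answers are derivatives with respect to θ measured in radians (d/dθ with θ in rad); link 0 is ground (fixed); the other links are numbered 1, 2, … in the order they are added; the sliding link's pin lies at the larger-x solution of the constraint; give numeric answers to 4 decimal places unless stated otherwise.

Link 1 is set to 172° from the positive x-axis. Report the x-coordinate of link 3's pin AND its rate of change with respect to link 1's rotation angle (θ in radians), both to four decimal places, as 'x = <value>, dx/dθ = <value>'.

geometry: r = 55 mm, L = 154 mm, e = 0 mm
crank pin P = (r cos θ, r sin θ) = (-54.464744, 7.654521)
h = r sin θ − e = 7.654521 − 0 = 7.654521
x = r cos θ + √(L² − h²) = -54.464744 + 153.809650 = 99.344906
dx/dθ = −r sin θ − h·r cos θ/√(L² − h²) (θ in radians; h = 7.654521) = -4.944018

x = 99.3449, dx/dθ = -4.9440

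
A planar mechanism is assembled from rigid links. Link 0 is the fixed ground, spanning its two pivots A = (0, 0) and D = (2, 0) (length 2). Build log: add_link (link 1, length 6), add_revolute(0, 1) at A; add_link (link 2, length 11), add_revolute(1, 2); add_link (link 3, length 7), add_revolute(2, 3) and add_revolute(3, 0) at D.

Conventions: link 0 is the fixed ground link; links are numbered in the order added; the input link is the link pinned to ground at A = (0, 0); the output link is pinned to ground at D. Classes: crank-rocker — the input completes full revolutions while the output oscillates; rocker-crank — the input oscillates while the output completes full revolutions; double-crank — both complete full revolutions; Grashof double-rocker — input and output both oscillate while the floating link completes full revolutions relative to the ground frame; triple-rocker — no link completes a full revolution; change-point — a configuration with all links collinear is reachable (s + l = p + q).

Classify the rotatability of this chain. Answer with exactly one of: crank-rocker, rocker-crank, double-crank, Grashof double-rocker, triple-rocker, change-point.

lengths: ground=2, input=6, coupler=11, output=7
sorted: s=2 (shortest), l=11 (longest), p+q=13
s + l = 13 vs p + q = 13
s + l = p + q → change-point (collinear configuration reachable)

change-point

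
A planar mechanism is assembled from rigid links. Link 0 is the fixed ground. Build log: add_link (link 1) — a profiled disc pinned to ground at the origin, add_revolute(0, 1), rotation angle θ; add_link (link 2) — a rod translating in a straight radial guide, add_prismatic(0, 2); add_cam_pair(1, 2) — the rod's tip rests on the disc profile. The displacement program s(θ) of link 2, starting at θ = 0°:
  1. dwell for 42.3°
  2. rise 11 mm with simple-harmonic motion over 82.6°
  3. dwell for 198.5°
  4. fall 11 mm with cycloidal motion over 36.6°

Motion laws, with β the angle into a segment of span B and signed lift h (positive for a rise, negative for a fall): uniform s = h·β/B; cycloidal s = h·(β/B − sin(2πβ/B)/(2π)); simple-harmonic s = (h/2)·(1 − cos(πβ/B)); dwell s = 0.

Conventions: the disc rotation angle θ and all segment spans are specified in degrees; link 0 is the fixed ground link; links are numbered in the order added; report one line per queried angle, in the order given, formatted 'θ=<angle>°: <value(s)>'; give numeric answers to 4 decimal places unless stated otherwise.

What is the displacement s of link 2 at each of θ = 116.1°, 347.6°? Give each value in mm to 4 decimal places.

seg 1 [0°–42.3°] dwell: s stays 0.0000
seg 2 [42.3°–124.9°] simple-harmonic, h=11: θ=116.1° here. β=73.8, B=82.6. 11/2·(1 − cos(π·0.8935)) = 10.6948 → s = 10.6948
seg 2 [42.3°–124.9°] simple-harmonic, h=11: full span → s += 11 → s = 11.0000
seg 3 [124.9°–323.4°] dwell: s stays 11.0000
seg 4 [323.4°–360°] cycloidal, h=-11: θ=347.6° here. β=24.2, B=36.6. -11·(0.6612 − sin(2π·0.6612)/(2π)) = -8.7584 → s = 2.2416

θ=116.1°: 10.6948
θ=347.6°: 2.2416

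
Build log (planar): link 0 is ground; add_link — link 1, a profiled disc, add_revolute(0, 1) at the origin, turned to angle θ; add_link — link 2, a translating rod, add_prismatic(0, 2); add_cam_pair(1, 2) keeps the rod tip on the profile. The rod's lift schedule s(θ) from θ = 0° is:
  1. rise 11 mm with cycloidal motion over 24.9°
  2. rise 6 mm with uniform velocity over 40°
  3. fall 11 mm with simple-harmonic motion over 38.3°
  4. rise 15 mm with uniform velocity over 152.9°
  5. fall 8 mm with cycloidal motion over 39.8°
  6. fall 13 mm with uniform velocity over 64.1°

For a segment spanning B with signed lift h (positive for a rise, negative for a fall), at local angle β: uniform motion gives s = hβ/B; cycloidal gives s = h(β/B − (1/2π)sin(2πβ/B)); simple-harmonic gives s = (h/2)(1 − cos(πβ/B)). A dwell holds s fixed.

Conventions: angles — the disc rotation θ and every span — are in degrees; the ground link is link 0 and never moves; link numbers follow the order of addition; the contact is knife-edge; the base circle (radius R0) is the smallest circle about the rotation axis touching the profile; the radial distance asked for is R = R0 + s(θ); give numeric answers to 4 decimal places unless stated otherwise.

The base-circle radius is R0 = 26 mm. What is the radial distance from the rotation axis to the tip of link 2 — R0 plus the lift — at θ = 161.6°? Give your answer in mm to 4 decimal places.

seg 1 [0°–24.9°] cycloidal, h=11: full span → s += 11 → s = 11.0000
seg 2 [24.9°–64.9°] uniform, h=6: full span → s += 6 → s = 17.0000
seg 3 [64.9°–103.2°] simple-harmonic, h=-11: full span → s += -11 → s = 6.0000
seg 4 [103.2°–256.1°] uniform, h=15: θ=161.6° here. β=58.4, B=152.9. 15·58.4/152.9 = 5.7292 → s = 11.7292
R = R0 + s = 26 + 11.7292 = 37.7292

37.7292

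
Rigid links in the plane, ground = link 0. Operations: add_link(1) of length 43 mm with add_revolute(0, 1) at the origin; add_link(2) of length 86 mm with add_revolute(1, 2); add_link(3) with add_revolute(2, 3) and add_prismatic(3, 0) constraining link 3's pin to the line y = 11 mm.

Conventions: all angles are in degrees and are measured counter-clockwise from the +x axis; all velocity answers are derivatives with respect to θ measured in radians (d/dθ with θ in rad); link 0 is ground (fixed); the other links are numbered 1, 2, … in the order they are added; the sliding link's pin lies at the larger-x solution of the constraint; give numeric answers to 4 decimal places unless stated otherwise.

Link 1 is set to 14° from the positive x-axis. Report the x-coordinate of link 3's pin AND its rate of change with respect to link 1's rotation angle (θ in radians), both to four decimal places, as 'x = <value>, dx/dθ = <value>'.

geometry: r = 43 mm, L = 86 mm, e = 11 mm
crank pin P = (r cos θ, r sin θ) = (41.722716, 10.402642)
h = r sin θ − e = 10.402642 − 11 = -0.597358
x = r cos θ + √(L² − h²) = 41.722716 + 85.997925 = 127.720642
dx/dθ = −r sin θ − h·r cos θ/√(L² − h²) (θ in radians; h = -0.597358) = -10.112827

x = 127.7206, dx/dθ = -10.1128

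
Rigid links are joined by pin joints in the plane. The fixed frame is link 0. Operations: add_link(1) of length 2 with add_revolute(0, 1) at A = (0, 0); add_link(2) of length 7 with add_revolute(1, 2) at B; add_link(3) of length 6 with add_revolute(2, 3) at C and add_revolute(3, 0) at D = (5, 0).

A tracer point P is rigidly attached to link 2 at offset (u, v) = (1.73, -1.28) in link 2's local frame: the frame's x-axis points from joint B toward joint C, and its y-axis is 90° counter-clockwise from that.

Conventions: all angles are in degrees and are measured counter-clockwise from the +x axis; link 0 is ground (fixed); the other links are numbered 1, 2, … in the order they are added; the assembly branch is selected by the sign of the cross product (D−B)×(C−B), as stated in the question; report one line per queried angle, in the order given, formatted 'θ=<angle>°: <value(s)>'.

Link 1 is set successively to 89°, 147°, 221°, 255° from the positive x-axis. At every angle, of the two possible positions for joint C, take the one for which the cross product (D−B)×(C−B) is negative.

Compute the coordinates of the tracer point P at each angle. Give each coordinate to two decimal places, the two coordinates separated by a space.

A=(0,0), D=(5.00,0)
θ=89°: B = A + 2.00·(cos89°, sin89°) = (0.0349, 1.9997)
θ=89°: |BD| = 5.3527
θ=89°: circle(B,7.00) ∩ circle(D,6.00): a=3.8907, h=5.8192
θ=89°:   candidates: C₊=(5.8179,5.9440) cross=31.148; C₋=(1.4699,-4.8516) cross=-31.148
θ=89°:   branch - wants cross < 0 → take C=(1.4699,-4.8516) (cross=-31.148)
θ=89°: ex = (C−B)/|BC| = (0.2050,-0.9788); ey = (0.9788,0.2050)
θ=89°: P = B + 1.73·ex + -1.28·ey = (-0.8633,0.0440)
θ=147°: B = A + 2.00·(cos147°, sin147°) = (-1.6773, 1.0893)
θ=147°: |BD| = 6.7656
θ=147°: circle(B,7.00) ∩ circle(D,6.00): a=4.3435, h=5.4894
θ=147°:   candidates: C₊=(3.4933,5.8078) cross=37.139; C₋=(1.7257,-5.0278) cross=-37.139
θ=147°:   branch - wants cross < 0 → take C=(1.7257,-5.0278) (cross=-37.139)
θ=147°: ex = (C−B)/|BC| = (0.4862,-0.8739); ey = (0.8739,0.4862)
θ=147°: P = B + 1.73·ex + -1.28·ey = (-1.9549,-1.0448)
θ=221°: B = A + 2.00·(cos221°, sin221°) = (-1.5094, -1.3121)
θ=221°: |BD| = 6.6403
θ=221°: circle(B,7.00) ∩ circle(D,6.00): a=4.2990, h=5.5243
θ=221°:   candidates: C₊=(1.6133,4.9528) cross=36.683; C₋=(3.7965,-5.8780) cross=-36.683
θ=221°:   branch - wants cross < 0 → take C=(3.7965,-5.8780) (cross=-36.683)
θ=221°: ex = (C−B)/|BC| = (0.7580,-0.6523); ey = (0.6523,0.7580)
θ=221°: P = B + 1.73·ex + -1.28·ey = (-1.0330,-3.4108)
θ=255°: B = A + 2.00·(cos255°, sin255°) = (-0.5176, -1.9319)
θ=255°: |BD| = 5.8461
θ=255°: circle(B,7.00) ∩ circle(D,6.00): a=4.0349, h=5.7201
θ=255°:   candidates: C₊=(1.4003,4.8003) cross=33.440; C₋=(5.1808,-5.9973) cross=-33.440
θ=255°:   branch - wants cross < 0 → take C=(5.1808,-5.9973) (cross=-33.440)
θ=255°: ex = (C−B)/|BC| = (0.8141,-0.5808); ey = (0.5808,0.8141)
θ=255°: P = B + 1.73·ex + -1.28·ey = (0.1473,-3.9786)

θ=89°: -0.86 0.04
θ=147°: -1.95 -1.04
θ=221°: -1.03 -3.41
θ=255°: 0.15 -3.98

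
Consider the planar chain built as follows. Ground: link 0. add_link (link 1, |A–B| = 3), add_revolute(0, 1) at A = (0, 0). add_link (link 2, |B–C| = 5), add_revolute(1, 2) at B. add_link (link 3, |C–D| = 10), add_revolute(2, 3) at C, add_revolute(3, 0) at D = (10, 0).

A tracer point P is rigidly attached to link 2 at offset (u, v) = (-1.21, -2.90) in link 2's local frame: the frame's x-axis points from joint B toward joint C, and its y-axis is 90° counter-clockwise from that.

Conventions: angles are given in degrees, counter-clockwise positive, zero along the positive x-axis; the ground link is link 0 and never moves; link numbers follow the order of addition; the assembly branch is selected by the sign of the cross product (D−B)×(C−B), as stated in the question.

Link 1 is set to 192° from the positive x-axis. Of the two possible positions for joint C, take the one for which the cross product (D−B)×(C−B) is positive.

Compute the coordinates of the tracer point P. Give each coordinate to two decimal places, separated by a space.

A=(0,0), D=(10.00,0)
B = A + 3.00·(cos192°, sin192°) = (-2.9344, -0.6237)
|BD| = 12.9495
circle(B,5.00) ∩ circle(D,10.00): a=3.5789, h=3.4917
  candidates: C₊=(0.4721,3.0363) cross=45.215; C₋=(0.8085,-3.9390) cross=-45.215
  branch + wants cross > 0 → take C=(0.4721,3.0363) (cross=45.215)
ex = (C−B)/|BC| = (0.6813,0.7320); ey = (-0.7320,0.6813)
P = B + -1.21·ex + -2.90·ey = (-1.6360,-3.4852)

-1.64 -3.49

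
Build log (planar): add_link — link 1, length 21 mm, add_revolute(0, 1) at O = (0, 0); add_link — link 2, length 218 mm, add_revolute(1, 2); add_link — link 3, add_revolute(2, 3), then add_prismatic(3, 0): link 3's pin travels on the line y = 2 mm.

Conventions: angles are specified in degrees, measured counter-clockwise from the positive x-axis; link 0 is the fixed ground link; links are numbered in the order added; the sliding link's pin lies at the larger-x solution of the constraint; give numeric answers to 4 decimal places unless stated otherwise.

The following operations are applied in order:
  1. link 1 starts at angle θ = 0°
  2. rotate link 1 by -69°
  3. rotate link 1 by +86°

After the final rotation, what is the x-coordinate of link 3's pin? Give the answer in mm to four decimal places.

geometry: r = 21 mm, L = 218 mm, e = 2 mm; θ starts at 0°
rotate link 1 by -69°: θ ← 0° -69° = -69°
rotate link 1 by +86°: θ ← -69° +86° = 17°
crank pin P = (r cos θ, r sin θ) = (20.082400, 6.139806)
h = r sin θ − e = 6.139806 − 2 = 4.139806
x = r cos θ + √(L² − h²) = 20.082400 + 217.960689 = 238.043089

238.0431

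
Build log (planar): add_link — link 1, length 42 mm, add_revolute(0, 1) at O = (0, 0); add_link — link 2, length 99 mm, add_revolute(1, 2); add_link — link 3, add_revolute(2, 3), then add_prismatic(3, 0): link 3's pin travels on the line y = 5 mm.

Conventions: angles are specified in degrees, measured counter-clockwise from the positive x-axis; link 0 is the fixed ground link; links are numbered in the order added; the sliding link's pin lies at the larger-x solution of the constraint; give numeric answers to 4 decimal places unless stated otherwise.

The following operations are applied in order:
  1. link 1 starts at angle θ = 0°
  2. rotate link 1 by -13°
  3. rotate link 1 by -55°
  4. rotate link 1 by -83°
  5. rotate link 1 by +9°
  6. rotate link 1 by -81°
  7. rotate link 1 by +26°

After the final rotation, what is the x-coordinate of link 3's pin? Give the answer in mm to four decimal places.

geometry: r = 42 mm, L = 99 mm, e = 5 mm; θ starts at 0°
rotate link 1 by -13°: θ ← 0° -13° = -13°
rotate link 1 by -55°: θ ← -13° -55° = -68°
rotate link 1 by -83°: θ ← -68° -83° = -151°
rotate link 1 by +9°: θ ← -151° +9° = -142°
rotate link 1 by -81°: θ ← -142° -81° = -223°
rotate link 1 by +26°: θ ← -223° +26° = -197°
crank pin P = (r cos θ, r sin θ) = (-40.164800, 12.279612)
h = r sin θ − e = 12.279612 − 5 = 7.279612
x = r cos θ + √(L² − h²) = -40.164800 + 98.731997 = 58.567197

58.5672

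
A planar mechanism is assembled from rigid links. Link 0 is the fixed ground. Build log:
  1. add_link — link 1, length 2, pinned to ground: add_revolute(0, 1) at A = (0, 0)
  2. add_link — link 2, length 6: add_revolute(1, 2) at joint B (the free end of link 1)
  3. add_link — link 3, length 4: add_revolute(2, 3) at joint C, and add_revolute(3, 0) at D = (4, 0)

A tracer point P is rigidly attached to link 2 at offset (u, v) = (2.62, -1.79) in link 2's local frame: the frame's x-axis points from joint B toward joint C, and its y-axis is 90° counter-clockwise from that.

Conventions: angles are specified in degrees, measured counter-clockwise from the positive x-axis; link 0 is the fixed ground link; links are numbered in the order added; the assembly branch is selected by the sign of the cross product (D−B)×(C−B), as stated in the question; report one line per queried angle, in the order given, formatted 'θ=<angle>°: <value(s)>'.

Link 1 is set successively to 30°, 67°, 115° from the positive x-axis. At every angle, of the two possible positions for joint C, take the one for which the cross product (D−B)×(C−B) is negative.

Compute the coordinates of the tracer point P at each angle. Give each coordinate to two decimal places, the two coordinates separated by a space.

A=(0,0), D=(4.00,0)
θ=30°: B = A + 2.00·(cos30°, sin30°) = (1.7321, 1.0000)
θ=30°: |BD| = 2.4786
θ=30°: circle(B,6.00) ∩ circle(D,4.00): a=5.2738, h=2.8613
θ=30°:   candidates: C₊=(7.7120,1.4904) cross=7.092; C₋=(5.4032,-3.7458) cross=-7.092
θ=30°:   branch - wants cross < 0 → take C=(5.4032,-3.7458) (cross=-7.092)
θ=30°: ex = (C−B)/|BC| = (0.6119,-0.7910); ey = (0.7910,0.6119)
θ=30°: P = B + 2.62·ex + -1.79·ey = (1.9193,-2.1676)
θ=67°: B = A + 2.00·(cos67°, sin67°) = (0.7815, 1.8410)
θ=67°: |BD| = 3.7079
θ=67°: circle(B,6.00) ∩ circle(D,4.00): a=4.5509, h=3.9102
θ=67°:   candidates: C₊=(6.6732,2.9755) cross=14.498; C₋=(2.7903,-3.8127) cross=-14.498
θ=67°:   branch - wants cross < 0 → take C=(2.7903,-3.8127) (cross=-14.498)
θ=67°: ex = (C−B)/|BC| = (0.3348,-0.9423); ey = (0.9423,0.3348)
θ=67°: P = B + 2.62·ex + -1.79·ey = (-0.0280,-1.2271)
θ=115°: B = A + 2.00·(cos115°, sin115°) = (-0.8452, 1.8126)
θ=115°: |BD| = 5.1732
θ=115°: circle(B,6.00) ∩ circle(D,4.00): a=4.5196, h=3.9462
θ=115°:   candidates: C₊=(4.7706,3.9251) cross=20.415; C₋=(2.0052,-3.4671) cross=-20.415
θ=115°:   branch - wants cross < 0 → take C=(2.0052,-3.4671) (cross=-20.415)
θ=115°: ex = (C−B)/|BC| = (0.4751,-0.8799); ey = (0.8799,0.4751)
θ=115°: P = B + 2.62·ex + -1.79·ey = (-1.1757,-1.3432)

θ=30°: 1.92 -2.17
θ=67°: -0.03 -1.23
θ=115°: -1.18 -1.34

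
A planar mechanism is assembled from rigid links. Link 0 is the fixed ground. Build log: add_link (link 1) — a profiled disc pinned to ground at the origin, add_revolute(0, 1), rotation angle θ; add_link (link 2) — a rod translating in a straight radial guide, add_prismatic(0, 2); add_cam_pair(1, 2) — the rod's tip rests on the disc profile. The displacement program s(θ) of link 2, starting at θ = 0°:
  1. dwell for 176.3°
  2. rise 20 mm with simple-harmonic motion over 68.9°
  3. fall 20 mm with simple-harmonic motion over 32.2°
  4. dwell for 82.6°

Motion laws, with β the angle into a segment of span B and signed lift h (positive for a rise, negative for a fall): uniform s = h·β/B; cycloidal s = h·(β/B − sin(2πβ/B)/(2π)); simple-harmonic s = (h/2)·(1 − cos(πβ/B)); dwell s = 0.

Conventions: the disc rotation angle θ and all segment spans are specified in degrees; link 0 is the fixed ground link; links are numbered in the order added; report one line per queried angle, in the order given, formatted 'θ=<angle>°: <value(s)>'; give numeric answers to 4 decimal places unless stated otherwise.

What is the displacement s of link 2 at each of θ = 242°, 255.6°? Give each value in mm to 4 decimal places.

seg 1 [0°–176.3°] dwell: s stays 0.0000
seg 2 [176.3°–245.2°] simple-harmonic, h=20: θ=242° here. β=65.7, B=68.9. 20/2·(1 − cos(π·0.9536)) = 19.8937 → s = 19.8937
seg 2 [176.3°–245.2°] simple-harmonic, h=20: full span → s += 20 → s = 20.0000
seg 3 [245.2°–277.4°] simple-harmonic, h=-20: θ=255.6° here. β=10.4, B=32.2. -20/2·(1 − cos(π·0.3230)) = -4.7210 → s = 15.2790

θ=242°: 19.8937
θ=255.6°: 15.2790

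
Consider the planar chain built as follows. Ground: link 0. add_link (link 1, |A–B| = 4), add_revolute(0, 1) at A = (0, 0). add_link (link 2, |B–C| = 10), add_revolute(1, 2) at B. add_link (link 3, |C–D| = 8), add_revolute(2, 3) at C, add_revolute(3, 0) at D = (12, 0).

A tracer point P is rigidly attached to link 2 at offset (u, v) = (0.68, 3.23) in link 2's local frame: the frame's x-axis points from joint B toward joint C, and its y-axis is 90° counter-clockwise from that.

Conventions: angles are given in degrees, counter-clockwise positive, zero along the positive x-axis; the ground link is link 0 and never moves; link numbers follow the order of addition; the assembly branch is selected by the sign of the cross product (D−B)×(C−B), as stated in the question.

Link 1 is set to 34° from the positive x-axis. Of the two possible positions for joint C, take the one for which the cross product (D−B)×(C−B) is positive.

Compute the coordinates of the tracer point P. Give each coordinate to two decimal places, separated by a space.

A=(0,0), D=(12.00,0)
B = A + 4.00·(cos34°, sin34°) = (3.3162, 2.2368)
|BD| = 8.9673
circle(B,10.00) ∩ circle(D,8.00): a=6.4909, h=7.6071
  candidates: C₊=(11.4994,7.9843) cross=68.215; C₋=(7.7044,-6.7489) cross=-68.215
  branch + wants cross > 0 → take C=(11.4994,7.9843) (cross=68.215)
ex = (C−B)/|BC| = (0.8183,0.5748); ey = (-0.5748,0.8183)
P = B + 0.68·ex + 3.23·ey = (2.0162,5.2708)

2.02 5.27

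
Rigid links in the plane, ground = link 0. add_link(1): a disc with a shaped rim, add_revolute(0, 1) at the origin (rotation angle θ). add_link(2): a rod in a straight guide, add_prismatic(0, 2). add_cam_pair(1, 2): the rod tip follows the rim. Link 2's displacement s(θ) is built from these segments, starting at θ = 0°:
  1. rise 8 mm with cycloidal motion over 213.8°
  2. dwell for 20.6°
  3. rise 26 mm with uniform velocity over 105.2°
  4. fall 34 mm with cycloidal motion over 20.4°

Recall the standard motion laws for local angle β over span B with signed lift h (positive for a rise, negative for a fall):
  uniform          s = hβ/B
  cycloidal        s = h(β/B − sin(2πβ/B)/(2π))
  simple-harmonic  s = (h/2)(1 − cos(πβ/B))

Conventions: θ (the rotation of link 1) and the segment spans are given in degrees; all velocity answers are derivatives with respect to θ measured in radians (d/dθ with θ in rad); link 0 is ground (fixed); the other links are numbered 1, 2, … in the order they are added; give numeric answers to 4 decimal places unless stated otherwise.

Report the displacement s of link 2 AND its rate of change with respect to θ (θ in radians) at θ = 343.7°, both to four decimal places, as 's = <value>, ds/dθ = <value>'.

segment 1 (0° to 213.8°, cycloidal, h = 8) is passed completely: s = 0.0000 + (8) = 8.0000
segment 2 (213.8° to 234.4°, dwell): s unchanged at 8.0000
segment 3 (234.4° to 339.6°, uniform, h = 26) is passed completely: s = 8.0000 + (26) = 34.0000
θ = 343.7° falls in segment 4 (339.6° to 360°, cycloidal, h = -34): β = 343.7 − 339.6 = 4.1°, B = 20.4°; Δs = -34·(0.2010 − sin(2π·0.2010)/(2π)) = -1.6767; s = 34.0000 − 1.6767 = 32.3233
velocity in seg [339.6°–360°] (cycloidal), θ in radians: β = 4.1° = 0.0716 rad, B = 20.4° = 0.3560 rad; ds/dθ = (h/B)(1 − cos(2πβ/B)) = ((-34)/0.3560)(1 − cos(2π·0.2010)) = -66.544018 mm/rad

s = 32.3233, ds/dθ = -66.5440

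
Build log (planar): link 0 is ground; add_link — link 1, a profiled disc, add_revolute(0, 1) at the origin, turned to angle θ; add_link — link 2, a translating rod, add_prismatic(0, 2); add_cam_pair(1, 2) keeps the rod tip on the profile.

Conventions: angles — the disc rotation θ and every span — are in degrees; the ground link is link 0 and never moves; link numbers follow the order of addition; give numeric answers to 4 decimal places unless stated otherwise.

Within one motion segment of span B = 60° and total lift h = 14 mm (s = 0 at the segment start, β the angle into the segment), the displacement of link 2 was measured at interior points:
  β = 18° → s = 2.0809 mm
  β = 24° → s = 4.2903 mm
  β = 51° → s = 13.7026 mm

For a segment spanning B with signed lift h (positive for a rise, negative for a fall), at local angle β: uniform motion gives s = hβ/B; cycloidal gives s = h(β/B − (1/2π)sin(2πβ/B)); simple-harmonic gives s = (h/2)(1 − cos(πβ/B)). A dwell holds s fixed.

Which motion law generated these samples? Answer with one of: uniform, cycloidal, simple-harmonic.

candidates at β/B = r: uniform s = h·r (linear in β); cycloidal s = h·(r − sin(2πr)/(2π)); simple-harmonic s = (h/2)(1 − cos(πr))
β=18°: printed 2.0809 | uniform 4.2000, cycloidal 2.0809, simple-harmonic 2.8855
β=24°: printed 4.2903 | uniform 5.6000, cycloidal 4.2903, simple-harmonic 4.8369
β=51°: printed 13.7026 | uniform 11.9000, cycloidal 13.7026, simple-harmonic 13.2370
only one law matches every sample → cycloidal

cycloidal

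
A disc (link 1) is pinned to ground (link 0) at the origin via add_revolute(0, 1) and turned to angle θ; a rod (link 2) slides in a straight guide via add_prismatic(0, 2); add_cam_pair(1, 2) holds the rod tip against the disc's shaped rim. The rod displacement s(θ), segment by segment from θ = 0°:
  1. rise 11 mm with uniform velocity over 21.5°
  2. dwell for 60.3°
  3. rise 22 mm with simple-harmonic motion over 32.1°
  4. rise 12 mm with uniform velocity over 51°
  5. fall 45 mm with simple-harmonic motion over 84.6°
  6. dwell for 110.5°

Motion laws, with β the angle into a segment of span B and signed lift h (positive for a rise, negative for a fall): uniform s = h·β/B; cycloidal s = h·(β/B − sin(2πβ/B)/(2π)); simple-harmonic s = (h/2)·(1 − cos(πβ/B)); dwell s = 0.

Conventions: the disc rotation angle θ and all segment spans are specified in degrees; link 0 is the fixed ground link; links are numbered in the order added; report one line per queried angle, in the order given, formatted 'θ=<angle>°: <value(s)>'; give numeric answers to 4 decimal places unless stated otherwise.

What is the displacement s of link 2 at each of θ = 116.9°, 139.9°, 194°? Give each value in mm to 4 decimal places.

segment 1 (0° to 21.5°, uniform, h = 11) is passed completely: s = 0.0000 + (11) = 11.0000
segment 2 (21.5° to 81.8°, dwell): s unchanged at 11.0000
segment 3 (81.8° to 113.9°, simple-harmonic, h = 22) is passed completely: s = 11.0000 + (22) = 33.0000
θ = 116.9° falls in segment 4 (113.9° to 164.9°, uniform, h = 12): β = 116.9 − 113.9 = 3°, B = 51°; Δs = 12·3/51 = 0.7059; s = 33.0000 + 0.7059 = 33.7059
θ = 139.9° falls in segment 4 (113.9° to 164.9°, uniform, h = 12): β = 139.9 − 113.9 = 26°, B = 51°; Δs = 12·26/51 = 6.1176; s = 33.0000 + 6.1176 = 39.1176
segment 4 (113.9° to 164.9°, uniform, h = 12) is passed completely: s = 33.0000 + (12) = 45.0000
θ = 194° falls in segment 5 (164.9° to 249.5°, simple-harmonic, h = -45): β = 194 − 164.9 = 29.1°, B = 84.6°; Δs = -45/2·(1 − cos(π·0.3440)) = -11.9074; s = 45.0000 − 11.9074 = 33.0926

θ=116.9°: 33.7059
θ=139.9°: 39.1176
θ=194°: 33.0926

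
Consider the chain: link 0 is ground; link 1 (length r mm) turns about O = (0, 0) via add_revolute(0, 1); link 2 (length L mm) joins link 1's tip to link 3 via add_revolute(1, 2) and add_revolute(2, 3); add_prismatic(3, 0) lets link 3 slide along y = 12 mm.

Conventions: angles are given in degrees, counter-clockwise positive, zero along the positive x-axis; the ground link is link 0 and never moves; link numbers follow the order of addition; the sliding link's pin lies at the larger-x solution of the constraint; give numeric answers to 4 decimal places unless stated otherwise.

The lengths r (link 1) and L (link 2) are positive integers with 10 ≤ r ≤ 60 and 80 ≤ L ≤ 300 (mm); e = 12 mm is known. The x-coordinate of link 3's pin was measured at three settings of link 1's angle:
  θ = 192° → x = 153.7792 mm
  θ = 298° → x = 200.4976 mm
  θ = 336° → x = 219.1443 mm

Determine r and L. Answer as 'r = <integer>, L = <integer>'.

constraint per measurement: (x − r cos θ)² + (r sin θ − e)² = L²
subtracting the θ₁ and θ₂ equations cancels the r² and L² terms:
r = (x₁² − x₂²) / (2[(x₁cos θ₁ + e sin θ₁) − (x₂cos θ₂ + e sin θ₂)]) = 35.0000 → r = 35
L² = (x₁ − r cos θ₁)² + (r sin θ₁ − e)² = 35721.0011 → L = 189.0000 → L = 189
check at θ₃=336°: x = 219.1443 (printed 219.1443) ✓

r = 35, L = 189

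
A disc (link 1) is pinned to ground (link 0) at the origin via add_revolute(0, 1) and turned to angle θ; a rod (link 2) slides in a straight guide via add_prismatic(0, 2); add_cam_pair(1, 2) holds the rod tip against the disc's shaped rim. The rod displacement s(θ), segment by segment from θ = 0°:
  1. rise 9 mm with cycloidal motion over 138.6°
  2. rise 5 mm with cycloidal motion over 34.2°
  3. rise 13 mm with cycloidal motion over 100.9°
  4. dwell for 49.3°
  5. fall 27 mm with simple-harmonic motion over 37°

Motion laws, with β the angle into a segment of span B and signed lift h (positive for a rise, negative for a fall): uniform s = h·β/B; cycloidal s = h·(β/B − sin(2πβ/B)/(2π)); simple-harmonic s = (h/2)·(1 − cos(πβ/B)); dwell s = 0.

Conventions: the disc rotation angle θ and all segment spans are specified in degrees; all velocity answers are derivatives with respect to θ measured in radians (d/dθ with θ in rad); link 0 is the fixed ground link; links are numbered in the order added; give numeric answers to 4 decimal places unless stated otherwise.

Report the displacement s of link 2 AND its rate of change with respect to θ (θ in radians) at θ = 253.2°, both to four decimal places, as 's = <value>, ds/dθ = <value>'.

segment 1 (0° to 138.6°, cycloidal, h = 9) is passed completely: s = 0.0000 + (9) = 9.0000
segment 2 (138.6° to 172.8°, cycloidal, h = 5) is passed completely: s = 9.0000 + (5) = 14.0000
θ = 253.2° falls in segment 3 (172.8° to 273.7°, cycloidal, h = 13): β = 253.2 − 172.8 = 80.4°, B = 100.9°; Δs = 13·(0.7968 − sin(2π·0.7968)/(2π)) = 12.3389; s = 14.0000 + 12.3389 = 26.3389
velocity in seg [172.8°–273.7°] (cycloidal), θ in radians: β = 80.4° = 1.4032 rad, B = 100.9° = 1.7610 rad; ds/dθ = (h/B)(1 − cos(2πβ/B)) = (13/1.7610)(1 − cos(2π·0.7968)) = 5.241190 mm/rad

s = 26.3389, ds/dθ = 5.2412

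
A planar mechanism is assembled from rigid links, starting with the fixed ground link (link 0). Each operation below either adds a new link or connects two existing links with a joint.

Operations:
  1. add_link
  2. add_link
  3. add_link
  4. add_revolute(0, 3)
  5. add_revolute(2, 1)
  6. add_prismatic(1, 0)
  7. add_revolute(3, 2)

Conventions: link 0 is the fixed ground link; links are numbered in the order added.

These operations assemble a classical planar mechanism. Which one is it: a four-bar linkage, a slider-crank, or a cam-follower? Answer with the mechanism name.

links: 4 (incl. ground); joints: 3 revolute, 1 prismatic, 0 higher (cam) pair, forming one closed loop
4 links, 3 revolutes + 1 prismatic in one loop → slider-crank

slider-crank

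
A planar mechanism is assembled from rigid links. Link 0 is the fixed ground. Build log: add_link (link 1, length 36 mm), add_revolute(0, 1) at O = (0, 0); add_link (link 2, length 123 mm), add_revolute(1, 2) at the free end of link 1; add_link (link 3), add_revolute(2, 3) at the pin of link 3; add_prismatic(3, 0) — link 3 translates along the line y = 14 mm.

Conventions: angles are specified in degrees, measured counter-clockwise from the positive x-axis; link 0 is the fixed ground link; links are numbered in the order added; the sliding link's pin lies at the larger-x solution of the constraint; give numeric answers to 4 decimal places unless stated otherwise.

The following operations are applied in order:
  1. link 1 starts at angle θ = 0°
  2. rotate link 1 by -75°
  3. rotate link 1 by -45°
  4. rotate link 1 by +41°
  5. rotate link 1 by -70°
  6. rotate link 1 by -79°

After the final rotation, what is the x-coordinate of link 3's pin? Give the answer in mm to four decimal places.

geometry: r = 36 mm, L = 123 mm, e = 14 mm; θ starts at 0°
rotate link 1 by -75°: θ ← 0° -75° = -75°
rotate link 1 by -45°: θ ← -75° -45° = -120°
rotate link 1 by +41°: θ ← -120° +41° = -79°
rotate link 1 by -70°: θ ← -79° -70° = -149°
rotate link 1 by -79°: θ ← -149° -79° = -228°
crank pin P = (r cos θ, r sin θ) = (-24.088702, 26.753214)
h = r sin θ − e = 26.753214 − 14 = 12.753214
x = r cos θ + √(L² − h²) = -24.088702 + 122.337057 = 98.248355

98.2484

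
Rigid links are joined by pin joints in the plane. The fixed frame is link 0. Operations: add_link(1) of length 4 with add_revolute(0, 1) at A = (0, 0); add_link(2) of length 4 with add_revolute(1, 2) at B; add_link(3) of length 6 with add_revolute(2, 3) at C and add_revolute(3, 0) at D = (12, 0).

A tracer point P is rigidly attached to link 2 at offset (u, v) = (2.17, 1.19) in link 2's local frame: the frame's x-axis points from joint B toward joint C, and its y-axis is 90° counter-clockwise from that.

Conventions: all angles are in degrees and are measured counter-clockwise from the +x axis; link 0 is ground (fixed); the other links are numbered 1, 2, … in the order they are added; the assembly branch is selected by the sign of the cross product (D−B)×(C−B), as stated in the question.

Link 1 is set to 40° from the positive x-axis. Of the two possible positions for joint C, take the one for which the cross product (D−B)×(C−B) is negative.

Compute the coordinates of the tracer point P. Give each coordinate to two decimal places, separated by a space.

A=(0,0), D=(12.00,0)
B = A + 4.00·(cos40°, sin40°) = (3.0642, 2.5712)
|BD| = 9.2984
circle(B,4.00) ∩ circle(D,6.00): a=3.5737, h=1.7968
  candidates: C₊=(6.9954,3.3097) cross=16.707; C₋=(6.0017,-0.1438) cross=-16.707
  branch - wants cross < 0 → take C=(6.0017,-0.1438) (cross=-16.707)
ex = (C−B)/|BC| = (0.7344,-0.6787); ey = (0.6787,0.7344)
P = B + 2.17·ex + 1.19·ey = (5.4655,1.9722)

5.47 1.97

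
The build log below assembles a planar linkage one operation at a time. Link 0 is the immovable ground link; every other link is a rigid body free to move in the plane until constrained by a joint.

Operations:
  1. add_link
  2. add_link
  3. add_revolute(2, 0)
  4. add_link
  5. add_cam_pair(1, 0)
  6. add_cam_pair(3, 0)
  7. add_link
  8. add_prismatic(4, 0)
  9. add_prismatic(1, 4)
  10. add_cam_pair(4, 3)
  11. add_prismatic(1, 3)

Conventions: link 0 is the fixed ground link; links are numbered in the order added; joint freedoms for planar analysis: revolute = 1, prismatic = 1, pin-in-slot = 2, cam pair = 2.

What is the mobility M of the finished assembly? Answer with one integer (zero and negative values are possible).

L=1 J1=0 J2=0
add link → L=2 J1=0 J2=0
add link → L=3 J1=0 J2=0
R@2,0 dof=1 J1 → L=3 J1=1 J2=0
add link → L=4 J1=1 J2=0
C@1,0 dof=2 J2 → L=4 J1=1 J2=1
C@3,0 dof=2 J2 → L=4 J1=1 J2=2
add link → L=5 J1=1 J2=2
P@4,0 dof=1 J1 → L=5 J1=2 J2=2
P@1,4 dof=1 J1 → L=5 J1=3 J2=2
C@4,3 dof=2 J2 → L=5 J1=3 J2=3
P@1,3 dof=1 J1 → L=5 J1=4 J2=3
M=3(L−1)−2J1−J2=3·4−2·4−3=1

M = 1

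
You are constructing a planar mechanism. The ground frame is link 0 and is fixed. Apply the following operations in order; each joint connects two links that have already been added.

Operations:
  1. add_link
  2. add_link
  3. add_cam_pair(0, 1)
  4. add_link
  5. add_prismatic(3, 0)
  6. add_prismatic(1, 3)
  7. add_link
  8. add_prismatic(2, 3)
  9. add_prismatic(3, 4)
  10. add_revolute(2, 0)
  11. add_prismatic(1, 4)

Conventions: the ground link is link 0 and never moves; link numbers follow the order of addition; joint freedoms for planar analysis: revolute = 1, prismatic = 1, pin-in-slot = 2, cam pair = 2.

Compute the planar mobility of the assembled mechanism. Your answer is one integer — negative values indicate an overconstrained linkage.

(L,J1,J2)=(1,0,0); link0 fixed
link1: (2,0,0)
link2: (3,0,0)
C 0-1 [J2]: (3,0,1)
link3: (4,0,1)
P 3-0 [J1]: (4,1,1)
P 1-3 [J1]: (4,2,1)
link4: (5,2,1)
P 2-3 [J1]: (5,3,1)
P 3-4 [J1]: (5,4,1)
R 2-0 [J1]: (5,5,1)
P 1-4 [J1]: (5,6,1)
Grübler: 3·4 − 2·6 − 1 = -1

M = -1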